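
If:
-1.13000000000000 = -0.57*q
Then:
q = 1.98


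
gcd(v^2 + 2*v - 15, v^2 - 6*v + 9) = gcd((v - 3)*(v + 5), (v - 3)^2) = v - 3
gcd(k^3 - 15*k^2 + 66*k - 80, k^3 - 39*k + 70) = k^2 - 7*k + 10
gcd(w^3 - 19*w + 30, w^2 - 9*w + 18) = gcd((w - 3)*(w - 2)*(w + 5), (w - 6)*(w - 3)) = w - 3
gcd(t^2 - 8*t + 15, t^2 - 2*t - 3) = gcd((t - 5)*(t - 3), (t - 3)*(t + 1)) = t - 3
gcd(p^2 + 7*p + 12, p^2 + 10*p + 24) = p + 4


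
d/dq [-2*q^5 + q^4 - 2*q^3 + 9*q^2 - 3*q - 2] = -10*q^4 + 4*q^3 - 6*q^2 + 18*q - 3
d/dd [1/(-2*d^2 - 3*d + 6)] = (4*d + 3)/(2*d^2 + 3*d - 6)^2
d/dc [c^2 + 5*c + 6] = 2*c + 5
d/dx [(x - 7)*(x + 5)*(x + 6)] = 3*x^2 + 8*x - 47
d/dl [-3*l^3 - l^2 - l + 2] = -9*l^2 - 2*l - 1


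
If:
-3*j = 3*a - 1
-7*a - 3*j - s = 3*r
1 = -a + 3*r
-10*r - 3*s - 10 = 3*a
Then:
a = 11/13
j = -20/39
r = 8/13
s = -81/13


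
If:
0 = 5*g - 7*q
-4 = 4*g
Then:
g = -1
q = -5/7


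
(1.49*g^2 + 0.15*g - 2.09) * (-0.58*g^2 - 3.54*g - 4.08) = -0.8642*g^4 - 5.3616*g^3 - 5.398*g^2 + 6.7866*g + 8.5272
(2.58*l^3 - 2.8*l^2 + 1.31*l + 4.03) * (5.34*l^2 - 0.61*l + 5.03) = 13.7772*l^5 - 16.5258*l^4 + 21.6808*l^3 + 6.6371*l^2 + 4.131*l + 20.2709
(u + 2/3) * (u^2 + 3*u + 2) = u^3 + 11*u^2/3 + 4*u + 4/3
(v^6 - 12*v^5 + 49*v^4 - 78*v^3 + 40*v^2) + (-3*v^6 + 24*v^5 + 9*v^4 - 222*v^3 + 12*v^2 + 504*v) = -2*v^6 + 12*v^5 + 58*v^4 - 300*v^3 + 52*v^2 + 504*v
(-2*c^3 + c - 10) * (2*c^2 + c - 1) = -4*c^5 - 2*c^4 + 4*c^3 - 19*c^2 - 11*c + 10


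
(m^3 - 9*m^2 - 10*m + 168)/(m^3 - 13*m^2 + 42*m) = (m + 4)/m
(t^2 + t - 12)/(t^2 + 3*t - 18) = (t + 4)/(t + 6)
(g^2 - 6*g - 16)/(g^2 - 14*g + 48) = (g + 2)/(g - 6)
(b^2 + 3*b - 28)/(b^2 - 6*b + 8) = (b + 7)/(b - 2)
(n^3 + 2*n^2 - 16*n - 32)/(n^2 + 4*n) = n - 2 - 8/n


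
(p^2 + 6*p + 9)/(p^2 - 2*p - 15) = (p + 3)/(p - 5)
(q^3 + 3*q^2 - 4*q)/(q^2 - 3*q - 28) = q*(q - 1)/(q - 7)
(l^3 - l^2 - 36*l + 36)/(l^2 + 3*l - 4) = (l^2 - 36)/(l + 4)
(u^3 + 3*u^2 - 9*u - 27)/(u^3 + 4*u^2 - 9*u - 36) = (u + 3)/(u + 4)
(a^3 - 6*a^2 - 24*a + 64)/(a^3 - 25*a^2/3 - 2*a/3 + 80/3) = 3*(a + 4)/(3*a + 5)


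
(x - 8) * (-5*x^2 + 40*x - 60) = -5*x^3 + 80*x^2 - 380*x + 480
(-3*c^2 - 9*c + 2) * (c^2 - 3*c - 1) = -3*c^4 + 32*c^2 + 3*c - 2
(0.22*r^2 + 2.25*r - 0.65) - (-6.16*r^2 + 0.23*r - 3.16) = 6.38*r^2 + 2.02*r + 2.51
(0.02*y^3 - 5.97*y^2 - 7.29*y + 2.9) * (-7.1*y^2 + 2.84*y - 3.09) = -0.142*y^5 + 42.4438*y^4 + 34.7424*y^3 - 22.8463*y^2 + 30.7621*y - 8.961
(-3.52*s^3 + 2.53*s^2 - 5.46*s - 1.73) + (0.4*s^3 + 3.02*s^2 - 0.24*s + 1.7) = -3.12*s^3 + 5.55*s^2 - 5.7*s - 0.03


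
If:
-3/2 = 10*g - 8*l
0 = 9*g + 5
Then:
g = -5/9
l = -73/144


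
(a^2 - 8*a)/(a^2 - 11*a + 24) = a/(a - 3)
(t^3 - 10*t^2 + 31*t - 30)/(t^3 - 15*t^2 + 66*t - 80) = (t - 3)/(t - 8)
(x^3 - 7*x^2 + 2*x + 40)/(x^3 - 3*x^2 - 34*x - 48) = (x^2 - 9*x + 20)/(x^2 - 5*x - 24)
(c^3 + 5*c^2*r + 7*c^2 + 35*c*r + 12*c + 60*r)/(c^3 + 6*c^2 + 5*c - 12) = (c + 5*r)/(c - 1)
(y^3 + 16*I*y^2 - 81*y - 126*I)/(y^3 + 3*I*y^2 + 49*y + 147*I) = (y + 6*I)/(y - 7*I)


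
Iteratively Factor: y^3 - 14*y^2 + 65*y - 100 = (y - 5)*(y^2 - 9*y + 20) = (y - 5)*(y - 4)*(y - 5)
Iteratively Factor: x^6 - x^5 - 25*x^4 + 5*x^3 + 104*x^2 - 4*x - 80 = (x + 1)*(x^5 - 2*x^4 - 23*x^3 + 28*x^2 + 76*x - 80) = (x - 5)*(x + 1)*(x^4 + 3*x^3 - 8*x^2 - 12*x + 16) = (x - 5)*(x + 1)*(x + 2)*(x^3 + x^2 - 10*x + 8) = (x - 5)*(x + 1)*(x + 2)*(x + 4)*(x^2 - 3*x + 2) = (x - 5)*(x - 1)*(x + 1)*(x + 2)*(x + 4)*(x - 2)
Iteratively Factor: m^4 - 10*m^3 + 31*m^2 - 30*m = (m)*(m^3 - 10*m^2 + 31*m - 30) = m*(m - 3)*(m^2 - 7*m + 10) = m*(m - 3)*(m - 2)*(m - 5)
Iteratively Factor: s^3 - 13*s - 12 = (s + 3)*(s^2 - 3*s - 4) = (s + 1)*(s + 3)*(s - 4)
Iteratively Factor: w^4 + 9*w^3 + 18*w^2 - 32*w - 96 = (w + 4)*(w^3 + 5*w^2 - 2*w - 24) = (w - 2)*(w + 4)*(w^2 + 7*w + 12) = (w - 2)*(w + 3)*(w + 4)*(w + 4)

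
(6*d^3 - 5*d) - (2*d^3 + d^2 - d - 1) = 4*d^3 - d^2 - 4*d + 1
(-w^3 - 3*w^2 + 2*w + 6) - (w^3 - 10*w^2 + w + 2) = -2*w^3 + 7*w^2 + w + 4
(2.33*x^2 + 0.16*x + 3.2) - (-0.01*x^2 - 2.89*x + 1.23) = 2.34*x^2 + 3.05*x + 1.97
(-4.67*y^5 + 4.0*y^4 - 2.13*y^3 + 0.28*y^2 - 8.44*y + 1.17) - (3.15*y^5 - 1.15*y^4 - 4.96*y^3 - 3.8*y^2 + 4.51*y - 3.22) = -7.82*y^5 + 5.15*y^4 + 2.83*y^3 + 4.08*y^2 - 12.95*y + 4.39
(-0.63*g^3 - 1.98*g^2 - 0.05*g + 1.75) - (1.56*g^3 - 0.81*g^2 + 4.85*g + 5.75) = -2.19*g^3 - 1.17*g^2 - 4.9*g - 4.0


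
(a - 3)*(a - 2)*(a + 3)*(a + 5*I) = a^4 - 2*a^3 + 5*I*a^3 - 9*a^2 - 10*I*a^2 + 18*a - 45*I*a + 90*I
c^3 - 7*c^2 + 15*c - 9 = (c - 3)^2*(c - 1)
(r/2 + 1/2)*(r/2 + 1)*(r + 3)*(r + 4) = r^4/4 + 5*r^3/2 + 35*r^2/4 + 25*r/2 + 6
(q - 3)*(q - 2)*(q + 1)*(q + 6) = q^4 + 2*q^3 - 23*q^2 + 12*q + 36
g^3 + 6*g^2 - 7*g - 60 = (g - 3)*(g + 4)*(g + 5)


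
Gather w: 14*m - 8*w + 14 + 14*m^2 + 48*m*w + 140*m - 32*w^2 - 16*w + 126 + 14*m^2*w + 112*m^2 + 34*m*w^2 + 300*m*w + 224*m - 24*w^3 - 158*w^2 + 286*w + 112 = 126*m^2 + 378*m - 24*w^3 + w^2*(34*m - 190) + w*(14*m^2 + 348*m + 262) + 252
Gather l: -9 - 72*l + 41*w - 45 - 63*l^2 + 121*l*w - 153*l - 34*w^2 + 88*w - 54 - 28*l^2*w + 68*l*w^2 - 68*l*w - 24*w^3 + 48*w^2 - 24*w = l^2*(-28*w - 63) + l*(68*w^2 + 53*w - 225) - 24*w^3 + 14*w^2 + 105*w - 108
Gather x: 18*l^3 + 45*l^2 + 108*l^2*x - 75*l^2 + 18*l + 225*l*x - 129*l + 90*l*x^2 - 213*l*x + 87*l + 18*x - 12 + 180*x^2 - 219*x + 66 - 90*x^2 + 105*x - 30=18*l^3 - 30*l^2 - 24*l + x^2*(90*l + 90) + x*(108*l^2 + 12*l - 96) + 24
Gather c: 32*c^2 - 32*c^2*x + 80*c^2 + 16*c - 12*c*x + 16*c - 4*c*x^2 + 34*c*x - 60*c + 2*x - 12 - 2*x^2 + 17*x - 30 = c^2*(112 - 32*x) + c*(-4*x^2 + 22*x - 28) - 2*x^2 + 19*x - 42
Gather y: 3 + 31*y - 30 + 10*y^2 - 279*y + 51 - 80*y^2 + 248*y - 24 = -70*y^2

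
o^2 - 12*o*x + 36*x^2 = (o - 6*x)^2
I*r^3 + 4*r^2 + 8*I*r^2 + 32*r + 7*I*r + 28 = (r + 7)*(r - 4*I)*(I*r + I)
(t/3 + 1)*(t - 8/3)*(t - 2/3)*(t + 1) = t^4/3 + 2*t^3/9 - 77*t^2/27 - 26*t/27 + 16/9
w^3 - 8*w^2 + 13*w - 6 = (w - 6)*(w - 1)^2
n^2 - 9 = (n - 3)*(n + 3)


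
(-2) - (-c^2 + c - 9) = c^2 - c + 7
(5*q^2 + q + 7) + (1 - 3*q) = 5*q^2 - 2*q + 8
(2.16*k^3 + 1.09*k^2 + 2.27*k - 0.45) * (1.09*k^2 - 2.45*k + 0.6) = 2.3544*k^5 - 4.1039*k^4 + 1.0998*k^3 - 5.398*k^2 + 2.4645*k - 0.27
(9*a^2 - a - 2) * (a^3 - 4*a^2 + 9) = 9*a^5 - 37*a^4 + 2*a^3 + 89*a^2 - 9*a - 18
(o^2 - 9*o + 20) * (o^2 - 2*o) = o^4 - 11*o^3 + 38*o^2 - 40*o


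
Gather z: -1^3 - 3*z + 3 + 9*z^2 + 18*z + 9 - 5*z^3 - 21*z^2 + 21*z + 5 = -5*z^3 - 12*z^2 + 36*z + 16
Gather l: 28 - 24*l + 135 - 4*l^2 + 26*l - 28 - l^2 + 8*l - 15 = -5*l^2 + 10*l + 120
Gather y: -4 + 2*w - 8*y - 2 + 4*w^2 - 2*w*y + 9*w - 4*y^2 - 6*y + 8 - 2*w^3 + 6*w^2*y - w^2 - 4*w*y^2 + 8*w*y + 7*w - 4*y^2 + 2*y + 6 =-2*w^3 + 3*w^2 + 18*w + y^2*(-4*w - 8) + y*(6*w^2 + 6*w - 12) + 8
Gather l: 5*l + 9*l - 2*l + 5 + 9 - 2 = 12*l + 12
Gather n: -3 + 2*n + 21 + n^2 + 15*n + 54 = n^2 + 17*n + 72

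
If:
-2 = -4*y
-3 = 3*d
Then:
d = -1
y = 1/2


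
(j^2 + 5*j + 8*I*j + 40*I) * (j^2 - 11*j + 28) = j^4 - 6*j^3 + 8*I*j^3 - 27*j^2 - 48*I*j^2 + 140*j - 216*I*j + 1120*I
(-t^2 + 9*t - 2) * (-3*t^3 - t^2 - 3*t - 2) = 3*t^5 - 26*t^4 - 23*t^2 - 12*t + 4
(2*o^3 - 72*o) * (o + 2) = 2*o^4 + 4*o^3 - 72*o^2 - 144*o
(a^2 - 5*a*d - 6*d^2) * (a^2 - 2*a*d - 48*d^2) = a^4 - 7*a^3*d - 44*a^2*d^2 + 252*a*d^3 + 288*d^4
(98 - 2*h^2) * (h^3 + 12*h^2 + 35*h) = -2*h^5 - 24*h^4 + 28*h^3 + 1176*h^2 + 3430*h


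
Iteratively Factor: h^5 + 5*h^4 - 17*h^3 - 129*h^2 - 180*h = (h)*(h^4 + 5*h^3 - 17*h^2 - 129*h - 180) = h*(h + 4)*(h^3 + h^2 - 21*h - 45) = h*(h - 5)*(h + 4)*(h^2 + 6*h + 9) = h*(h - 5)*(h + 3)*(h + 4)*(h + 3)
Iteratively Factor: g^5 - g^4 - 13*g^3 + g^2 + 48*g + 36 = (g + 2)*(g^4 - 3*g^3 - 7*g^2 + 15*g + 18) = (g + 2)^2*(g^3 - 5*g^2 + 3*g + 9) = (g + 1)*(g + 2)^2*(g^2 - 6*g + 9) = (g - 3)*(g + 1)*(g + 2)^2*(g - 3)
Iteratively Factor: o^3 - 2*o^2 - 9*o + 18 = (o + 3)*(o^2 - 5*o + 6) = (o - 2)*(o + 3)*(o - 3)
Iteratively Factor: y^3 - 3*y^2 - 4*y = (y - 4)*(y^2 + y) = y*(y - 4)*(y + 1)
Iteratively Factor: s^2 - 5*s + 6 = (s - 2)*(s - 3)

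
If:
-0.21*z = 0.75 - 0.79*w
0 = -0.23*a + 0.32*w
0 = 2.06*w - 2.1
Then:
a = 1.42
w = 1.02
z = 0.26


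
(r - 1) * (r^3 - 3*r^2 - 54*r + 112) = r^4 - 4*r^3 - 51*r^2 + 166*r - 112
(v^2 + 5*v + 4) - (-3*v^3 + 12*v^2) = 3*v^3 - 11*v^2 + 5*v + 4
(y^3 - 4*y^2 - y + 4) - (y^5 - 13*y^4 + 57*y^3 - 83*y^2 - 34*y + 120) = -y^5 + 13*y^4 - 56*y^3 + 79*y^2 + 33*y - 116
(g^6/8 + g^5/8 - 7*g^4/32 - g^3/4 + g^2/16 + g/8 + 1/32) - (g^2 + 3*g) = g^6/8 + g^5/8 - 7*g^4/32 - g^3/4 - 15*g^2/16 - 23*g/8 + 1/32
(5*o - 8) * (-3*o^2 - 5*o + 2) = -15*o^3 - o^2 + 50*o - 16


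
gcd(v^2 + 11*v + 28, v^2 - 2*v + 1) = 1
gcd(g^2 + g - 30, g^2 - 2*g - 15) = g - 5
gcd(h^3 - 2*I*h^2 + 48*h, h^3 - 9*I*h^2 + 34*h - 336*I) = h^2 - 2*I*h + 48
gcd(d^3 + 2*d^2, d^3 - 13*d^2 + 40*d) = d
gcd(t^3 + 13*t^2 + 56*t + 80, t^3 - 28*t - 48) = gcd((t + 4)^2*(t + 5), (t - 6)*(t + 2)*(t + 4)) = t + 4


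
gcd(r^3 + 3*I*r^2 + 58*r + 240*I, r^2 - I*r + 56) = r - 8*I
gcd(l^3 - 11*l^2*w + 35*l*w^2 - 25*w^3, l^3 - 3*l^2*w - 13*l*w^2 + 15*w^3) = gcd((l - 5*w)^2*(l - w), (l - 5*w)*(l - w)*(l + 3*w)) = l^2 - 6*l*w + 5*w^2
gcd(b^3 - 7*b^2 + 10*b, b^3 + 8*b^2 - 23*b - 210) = b - 5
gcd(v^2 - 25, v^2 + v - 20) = v + 5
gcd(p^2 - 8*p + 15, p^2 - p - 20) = p - 5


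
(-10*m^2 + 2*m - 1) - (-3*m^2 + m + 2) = -7*m^2 + m - 3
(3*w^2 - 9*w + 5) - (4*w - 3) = 3*w^2 - 13*w + 8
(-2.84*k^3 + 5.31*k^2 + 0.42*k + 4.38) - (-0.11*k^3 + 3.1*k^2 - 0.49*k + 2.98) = -2.73*k^3 + 2.21*k^2 + 0.91*k + 1.4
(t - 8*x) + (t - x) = 2*t - 9*x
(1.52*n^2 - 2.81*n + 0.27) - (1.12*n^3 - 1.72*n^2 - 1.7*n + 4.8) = -1.12*n^3 + 3.24*n^2 - 1.11*n - 4.53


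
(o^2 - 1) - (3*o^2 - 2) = 1 - 2*o^2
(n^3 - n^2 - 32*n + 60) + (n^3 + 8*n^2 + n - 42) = 2*n^3 + 7*n^2 - 31*n + 18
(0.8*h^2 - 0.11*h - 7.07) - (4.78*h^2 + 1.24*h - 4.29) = -3.98*h^2 - 1.35*h - 2.78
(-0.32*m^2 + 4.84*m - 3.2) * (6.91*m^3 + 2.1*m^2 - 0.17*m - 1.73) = -2.2112*m^5 + 32.7724*m^4 - 11.8936*m^3 - 6.9892*m^2 - 7.8292*m + 5.536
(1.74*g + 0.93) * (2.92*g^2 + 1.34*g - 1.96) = 5.0808*g^3 + 5.0472*g^2 - 2.1642*g - 1.8228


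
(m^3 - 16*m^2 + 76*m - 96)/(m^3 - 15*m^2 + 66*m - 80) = (m - 6)/(m - 5)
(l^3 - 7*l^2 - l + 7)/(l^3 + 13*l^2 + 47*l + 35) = (l^2 - 8*l + 7)/(l^2 + 12*l + 35)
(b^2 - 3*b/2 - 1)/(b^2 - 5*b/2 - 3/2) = (b - 2)/(b - 3)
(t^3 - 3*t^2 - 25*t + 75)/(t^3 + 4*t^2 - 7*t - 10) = (t^2 - 8*t + 15)/(t^2 - t - 2)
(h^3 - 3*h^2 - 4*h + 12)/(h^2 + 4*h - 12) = (h^2 - h - 6)/(h + 6)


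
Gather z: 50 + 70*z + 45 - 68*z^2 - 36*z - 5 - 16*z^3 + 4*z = -16*z^3 - 68*z^2 + 38*z + 90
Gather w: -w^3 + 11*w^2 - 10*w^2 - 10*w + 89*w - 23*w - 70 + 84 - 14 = -w^3 + w^2 + 56*w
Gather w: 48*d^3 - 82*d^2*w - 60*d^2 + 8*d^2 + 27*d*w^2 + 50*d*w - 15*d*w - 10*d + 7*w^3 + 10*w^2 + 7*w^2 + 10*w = 48*d^3 - 52*d^2 - 10*d + 7*w^3 + w^2*(27*d + 17) + w*(-82*d^2 + 35*d + 10)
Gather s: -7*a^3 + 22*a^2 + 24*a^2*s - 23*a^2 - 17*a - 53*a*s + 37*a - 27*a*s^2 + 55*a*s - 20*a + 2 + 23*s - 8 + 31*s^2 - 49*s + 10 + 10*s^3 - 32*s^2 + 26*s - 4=-7*a^3 - a^2 + 10*s^3 + s^2*(-27*a - 1) + s*(24*a^2 + 2*a)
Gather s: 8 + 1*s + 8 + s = 2*s + 16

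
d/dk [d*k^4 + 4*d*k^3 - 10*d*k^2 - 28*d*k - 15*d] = 4*d*(k^3 + 3*k^2 - 5*k - 7)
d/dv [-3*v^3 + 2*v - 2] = 2 - 9*v^2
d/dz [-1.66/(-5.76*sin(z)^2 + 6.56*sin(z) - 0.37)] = (10.8896 - 19.1232*sin(z))*cos(z)/(5.76*sin(z)^2 - 6.56*sin(z) + 0.37)^2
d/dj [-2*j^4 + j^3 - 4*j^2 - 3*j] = -8*j^3 + 3*j^2 - 8*j - 3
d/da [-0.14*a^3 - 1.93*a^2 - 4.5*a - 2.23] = -0.42*a^2 - 3.86*a - 4.5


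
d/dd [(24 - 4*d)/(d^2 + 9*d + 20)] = 4*(d^2 - 12*d - 74)/(d^4 + 18*d^3 + 121*d^2 + 360*d + 400)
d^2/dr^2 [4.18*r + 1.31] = 0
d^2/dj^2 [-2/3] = 0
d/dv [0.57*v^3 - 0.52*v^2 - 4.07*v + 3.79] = 1.71*v^2 - 1.04*v - 4.07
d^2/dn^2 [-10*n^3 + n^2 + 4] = 2 - 60*n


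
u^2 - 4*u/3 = u*(u - 4/3)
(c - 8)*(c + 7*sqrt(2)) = c^2 - 8*c + 7*sqrt(2)*c - 56*sqrt(2)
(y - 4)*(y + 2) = y^2 - 2*y - 8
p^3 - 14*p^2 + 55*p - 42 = (p - 7)*(p - 6)*(p - 1)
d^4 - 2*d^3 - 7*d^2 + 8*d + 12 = (d - 3)*(d - 2)*(d + 1)*(d + 2)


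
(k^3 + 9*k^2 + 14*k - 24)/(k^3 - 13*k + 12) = (k + 6)/(k - 3)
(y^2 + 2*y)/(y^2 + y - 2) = y/(y - 1)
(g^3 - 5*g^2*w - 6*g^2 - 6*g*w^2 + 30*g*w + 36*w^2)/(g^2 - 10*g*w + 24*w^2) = (-g^2 - g*w + 6*g + 6*w)/(-g + 4*w)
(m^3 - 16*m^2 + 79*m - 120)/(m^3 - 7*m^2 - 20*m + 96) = (m - 5)/(m + 4)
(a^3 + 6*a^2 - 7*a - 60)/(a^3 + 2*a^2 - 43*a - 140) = (a - 3)/(a - 7)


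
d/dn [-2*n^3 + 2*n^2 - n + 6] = -6*n^2 + 4*n - 1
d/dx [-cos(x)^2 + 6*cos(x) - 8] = 2*(cos(x) - 3)*sin(x)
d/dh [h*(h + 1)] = 2*h + 1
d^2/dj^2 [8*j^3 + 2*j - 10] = 48*j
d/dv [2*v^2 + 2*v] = 4*v + 2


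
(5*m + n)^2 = 25*m^2 + 10*m*n + n^2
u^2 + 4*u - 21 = (u - 3)*(u + 7)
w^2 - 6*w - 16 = (w - 8)*(w + 2)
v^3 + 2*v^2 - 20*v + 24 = (v - 2)^2*(v + 6)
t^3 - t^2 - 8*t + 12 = (t - 2)^2*(t + 3)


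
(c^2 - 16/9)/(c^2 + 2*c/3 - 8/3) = (c + 4/3)/(c + 2)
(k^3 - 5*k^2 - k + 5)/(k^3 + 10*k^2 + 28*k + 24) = (k^3 - 5*k^2 - k + 5)/(k^3 + 10*k^2 + 28*k + 24)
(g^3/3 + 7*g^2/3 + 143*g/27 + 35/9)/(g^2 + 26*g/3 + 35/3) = (3*g^2 + 16*g + 21)/(9*(g + 7))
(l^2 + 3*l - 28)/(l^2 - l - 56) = (l - 4)/(l - 8)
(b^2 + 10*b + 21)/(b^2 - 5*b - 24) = (b + 7)/(b - 8)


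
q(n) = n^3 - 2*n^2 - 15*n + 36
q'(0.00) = -15.00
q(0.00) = 36.00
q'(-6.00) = 117.00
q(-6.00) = -162.00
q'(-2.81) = 19.93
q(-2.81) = 40.17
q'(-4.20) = 54.72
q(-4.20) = -10.37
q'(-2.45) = 12.81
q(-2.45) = 46.04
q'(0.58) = -16.31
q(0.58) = 26.82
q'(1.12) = -15.72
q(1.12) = 18.10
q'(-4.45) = 62.21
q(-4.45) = -24.98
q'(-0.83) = -9.61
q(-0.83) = 46.50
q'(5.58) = 56.09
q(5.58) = 63.77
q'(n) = 3*n^2 - 4*n - 15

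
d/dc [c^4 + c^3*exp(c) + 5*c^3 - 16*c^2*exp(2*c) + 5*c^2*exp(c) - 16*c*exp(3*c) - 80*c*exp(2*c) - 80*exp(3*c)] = c^3*exp(c) + 4*c^3 - 32*c^2*exp(2*c) + 8*c^2*exp(c) + 15*c^2 - 48*c*exp(3*c) - 192*c*exp(2*c) + 10*c*exp(c) - 256*exp(3*c) - 80*exp(2*c)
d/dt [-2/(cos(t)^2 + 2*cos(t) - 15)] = -4*(cos(t) + 1)*sin(t)/(cos(t)^2 + 2*cos(t) - 15)^2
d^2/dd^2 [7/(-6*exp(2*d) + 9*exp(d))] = 7*((2*exp(d) - 3)*(8*exp(d) - 3) - 2*(4*exp(d) - 3)^2)*exp(-d)/(3*(2*exp(d) - 3)^3)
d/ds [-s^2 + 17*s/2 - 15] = 17/2 - 2*s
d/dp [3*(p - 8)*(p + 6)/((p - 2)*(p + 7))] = 3*(7*p^2 + 68*p + 268)/(p^4 + 10*p^3 - 3*p^2 - 140*p + 196)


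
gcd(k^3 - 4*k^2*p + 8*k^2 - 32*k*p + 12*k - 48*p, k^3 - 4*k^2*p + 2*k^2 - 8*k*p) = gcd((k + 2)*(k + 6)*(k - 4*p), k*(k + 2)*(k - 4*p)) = -k^2 + 4*k*p - 2*k + 8*p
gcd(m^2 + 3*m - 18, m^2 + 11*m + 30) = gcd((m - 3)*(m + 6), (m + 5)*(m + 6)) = m + 6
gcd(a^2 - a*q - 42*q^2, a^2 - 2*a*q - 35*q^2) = -a + 7*q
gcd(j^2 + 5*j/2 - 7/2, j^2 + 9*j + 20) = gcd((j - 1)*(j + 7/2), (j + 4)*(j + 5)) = 1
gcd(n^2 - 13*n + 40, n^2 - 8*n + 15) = n - 5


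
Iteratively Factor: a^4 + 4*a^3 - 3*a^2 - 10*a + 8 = (a + 2)*(a^3 + 2*a^2 - 7*a + 4) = (a - 1)*(a + 2)*(a^2 + 3*a - 4) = (a - 1)*(a + 2)*(a + 4)*(a - 1)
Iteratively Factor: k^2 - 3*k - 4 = (k + 1)*(k - 4)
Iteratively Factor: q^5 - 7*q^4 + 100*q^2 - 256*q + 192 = (q - 3)*(q^4 - 4*q^3 - 12*q^2 + 64*q - 64) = (q - 3)*(q - 2)*(q^3 - 2*q^2 - 16*q + 32) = (q - 4)*(q - 3)*(q - 2)*(q^2 + 2*q - 8) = (q - 4)*(q - 3)*(q - 2)*(q + 4)*(q - 2)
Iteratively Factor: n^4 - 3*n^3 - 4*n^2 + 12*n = (n + 2)*(n^3 - 5*n^2 + 6*n) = (n - 2)*(n + 2)*(n^2 - 3*n) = n*(n - 2)*(n + 2)*(n - 3)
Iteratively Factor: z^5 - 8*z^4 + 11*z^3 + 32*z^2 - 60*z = (z - 5)*(z^4 - 3*z^3 - 4*z^2 + 12*z) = (z - 5)*(z - 3)*(z^3 - 4*z) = (z - 5)*(z - 3)*(z + 2)*(z^2 - 2*z) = (z - 5)*(z - 3)*(z - 2)*(z + 2)*(z)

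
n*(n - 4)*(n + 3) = n^3 - n^2 - 12*n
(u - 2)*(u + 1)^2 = u^3 - 3*u - 2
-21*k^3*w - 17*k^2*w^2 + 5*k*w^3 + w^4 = w*(-3*k + w)*(k + w)*(7*k + w)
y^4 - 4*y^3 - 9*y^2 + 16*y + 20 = (y - 5)*(y - 2)*(y + 1)*(y + 2)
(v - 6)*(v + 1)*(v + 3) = v^3 - 2*v^2 - 21*v - 18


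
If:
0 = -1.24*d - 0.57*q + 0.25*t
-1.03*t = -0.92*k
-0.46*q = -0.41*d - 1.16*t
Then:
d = -0.6792687476682*t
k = 1.1195652173913*t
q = 1.91630394229573*t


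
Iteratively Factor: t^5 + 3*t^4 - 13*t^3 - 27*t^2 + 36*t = (t)*(t^4 + 3*t^3 - 13*t^2 - 27*t + 36) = t*(t - 1)*(t^3 + 4*t^2 - 9*t - 36) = t*(t - 3)*(t - 1)*(t^2 + 7*t + 12) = t*(t - 3)*(t - 1)*(t + 3)*(t + 4)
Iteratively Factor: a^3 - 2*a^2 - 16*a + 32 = (a - 4)*(a^2 + 2*a - 8) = (a - 4)*(a - 2)*(a + 4)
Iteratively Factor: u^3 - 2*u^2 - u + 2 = (u - 2)*(u^2 - 1) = (u - 2)*(u + 1)*(u - 1)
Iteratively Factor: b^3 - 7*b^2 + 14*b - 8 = (b - 1)*(b^2 - 6*b + 8) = (b - 2)*(b - 1)*(b - 4)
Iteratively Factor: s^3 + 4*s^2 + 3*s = (s + 3)*(s^2 + s) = (s + 1)*(s + 3)*(s)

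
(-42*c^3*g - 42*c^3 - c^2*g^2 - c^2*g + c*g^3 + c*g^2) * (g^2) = -42*c^3*g^3 - 42*c^3*g^2 - c^2*g^4 - c^2*g^3 + c*g^5 + c*g^4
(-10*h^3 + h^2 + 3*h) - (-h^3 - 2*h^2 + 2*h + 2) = -9*h^3 + 3*h^2 + h - 2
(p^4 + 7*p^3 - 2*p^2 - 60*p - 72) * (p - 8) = p^5 - p^4 - 58*p^3 - 44*p^2 + 408*p + 576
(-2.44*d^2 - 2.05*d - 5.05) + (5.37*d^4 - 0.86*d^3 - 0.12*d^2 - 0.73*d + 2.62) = 5.37*d^4 - 0.86*d^3 - 2.56*d^2 - 2.78*d - 2.43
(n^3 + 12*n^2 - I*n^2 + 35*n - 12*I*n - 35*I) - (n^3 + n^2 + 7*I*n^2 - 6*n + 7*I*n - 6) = 11*n^2 - 8*I*n^2 + 41*n - 19*I*n + 6 - 35*I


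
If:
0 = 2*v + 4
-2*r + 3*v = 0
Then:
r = -3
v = -2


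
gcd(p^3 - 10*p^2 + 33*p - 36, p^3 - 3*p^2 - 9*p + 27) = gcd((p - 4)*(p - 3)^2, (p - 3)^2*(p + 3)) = p^2 - 6*p + 9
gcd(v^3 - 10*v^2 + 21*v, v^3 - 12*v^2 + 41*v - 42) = v^2 - 10*v + 21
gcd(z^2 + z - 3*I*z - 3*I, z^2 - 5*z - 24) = 1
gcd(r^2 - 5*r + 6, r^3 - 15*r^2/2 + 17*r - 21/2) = r - 3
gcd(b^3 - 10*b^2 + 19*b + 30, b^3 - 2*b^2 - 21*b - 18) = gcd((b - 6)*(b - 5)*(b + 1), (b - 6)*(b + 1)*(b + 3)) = b^2 - 5*b - 6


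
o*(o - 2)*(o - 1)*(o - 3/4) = o^4 - 15*o^3/4 + 17*o^2/4 - 3*o/2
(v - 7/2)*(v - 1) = v^2 - 9*v/2 + 7/2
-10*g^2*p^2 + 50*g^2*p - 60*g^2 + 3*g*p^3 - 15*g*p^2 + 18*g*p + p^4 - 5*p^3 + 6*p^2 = (-2*g + p)*(5*g + p)*(p - 3)*(p - 2)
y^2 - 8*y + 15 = (y - 5)*(y - 3)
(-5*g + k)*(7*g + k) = -35*g^2 + 2*g*k + k^2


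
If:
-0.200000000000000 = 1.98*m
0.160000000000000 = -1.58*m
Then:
No Solution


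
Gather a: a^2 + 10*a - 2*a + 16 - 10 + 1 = a^2 + 8*a + 7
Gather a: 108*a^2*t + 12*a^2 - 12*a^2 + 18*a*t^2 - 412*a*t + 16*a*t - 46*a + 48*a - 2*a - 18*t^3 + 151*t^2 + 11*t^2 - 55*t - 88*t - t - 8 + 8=108*a^2*t + a*(18*t^2 - 396*t) - 18*t^3 + 162*t^2 - 144*t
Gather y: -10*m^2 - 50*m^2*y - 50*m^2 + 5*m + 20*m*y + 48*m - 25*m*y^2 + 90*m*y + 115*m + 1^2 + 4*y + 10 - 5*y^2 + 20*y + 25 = -60*m^2 + 168*m + y^2*(-25*m - 5) + y*(-50*m^2 + 110*m + 24) + 36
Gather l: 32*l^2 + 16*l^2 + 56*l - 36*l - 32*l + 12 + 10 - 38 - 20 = 48*l^2 - 12*l - 36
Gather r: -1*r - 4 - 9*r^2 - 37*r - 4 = -9*r^2 - 38*r - 8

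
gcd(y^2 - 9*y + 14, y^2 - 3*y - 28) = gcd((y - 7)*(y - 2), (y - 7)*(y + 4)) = y - 7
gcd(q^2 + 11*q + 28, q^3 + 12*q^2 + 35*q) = q + 7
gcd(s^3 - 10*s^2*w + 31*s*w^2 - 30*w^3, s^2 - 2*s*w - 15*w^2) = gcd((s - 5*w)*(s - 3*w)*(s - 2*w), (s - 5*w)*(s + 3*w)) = s - 5*w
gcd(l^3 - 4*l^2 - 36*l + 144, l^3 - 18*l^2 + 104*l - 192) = l^2 - 10*l + 24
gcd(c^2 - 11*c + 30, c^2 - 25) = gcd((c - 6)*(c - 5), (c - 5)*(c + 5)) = c - 5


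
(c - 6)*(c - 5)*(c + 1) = c^3 - 10*c^2 + 19*c + 30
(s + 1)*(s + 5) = s^2 + 6*s + 5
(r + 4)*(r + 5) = r^2 + 9*r + 20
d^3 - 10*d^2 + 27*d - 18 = (d - 6)*(d - 3)*(d - 1)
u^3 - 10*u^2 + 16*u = u*(u - 8)*(u - 2)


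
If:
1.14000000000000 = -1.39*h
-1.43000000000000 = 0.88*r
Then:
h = -0.82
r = -1.62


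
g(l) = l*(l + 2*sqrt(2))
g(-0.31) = -0.78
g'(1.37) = 5.57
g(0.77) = 2.77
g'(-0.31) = 2.21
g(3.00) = 17.49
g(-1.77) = -1.87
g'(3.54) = 9.91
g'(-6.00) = -9.17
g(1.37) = 5.75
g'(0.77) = 4.37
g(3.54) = 22.54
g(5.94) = 52.08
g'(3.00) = 8.83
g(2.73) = 15.17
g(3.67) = 23.85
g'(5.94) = 14.71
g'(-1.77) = -0.71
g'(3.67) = 10.17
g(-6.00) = 19.03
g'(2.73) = 8.29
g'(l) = 2*l + 2*sqrt(2)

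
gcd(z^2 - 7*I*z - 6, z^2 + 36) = z - 6*I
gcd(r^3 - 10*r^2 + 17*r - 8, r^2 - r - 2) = 1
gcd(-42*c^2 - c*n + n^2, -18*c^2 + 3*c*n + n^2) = 6*c + n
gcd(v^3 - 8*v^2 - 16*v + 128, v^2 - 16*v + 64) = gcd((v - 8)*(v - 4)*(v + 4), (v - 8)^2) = v - 8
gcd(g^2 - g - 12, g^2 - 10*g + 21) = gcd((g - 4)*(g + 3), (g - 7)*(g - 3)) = 1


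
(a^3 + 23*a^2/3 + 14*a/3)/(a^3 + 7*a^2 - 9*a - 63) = a*(3*a + 2)/(3*(a^2 - 9))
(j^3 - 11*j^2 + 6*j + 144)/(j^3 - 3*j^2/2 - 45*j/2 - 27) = 2*(j - 8)/(2*j + 3)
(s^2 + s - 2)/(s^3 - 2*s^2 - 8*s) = (s - 1)/(s*(s - 4))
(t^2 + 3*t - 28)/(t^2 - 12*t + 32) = (t + 7)/(t - 8)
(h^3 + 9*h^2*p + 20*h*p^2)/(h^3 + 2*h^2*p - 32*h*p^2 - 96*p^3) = h*(-h - 5*p)/(-h^2 + 2*h*p + 24*p^2)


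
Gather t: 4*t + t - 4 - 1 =5*t - 5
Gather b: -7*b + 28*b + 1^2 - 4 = 21*b - 3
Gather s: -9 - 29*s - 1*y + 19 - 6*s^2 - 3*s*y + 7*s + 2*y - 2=-6*s^2 + s*(-3*y - 22) + y + 8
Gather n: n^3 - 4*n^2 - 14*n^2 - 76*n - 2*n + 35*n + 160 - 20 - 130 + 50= n^3 - 18*n^2 - 43*n + 60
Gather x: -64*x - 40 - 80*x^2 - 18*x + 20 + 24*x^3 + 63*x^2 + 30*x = 24*x^3 - 17*x^2 - 52*x - 20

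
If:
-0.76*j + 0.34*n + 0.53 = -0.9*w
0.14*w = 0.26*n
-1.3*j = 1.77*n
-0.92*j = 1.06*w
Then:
No Solution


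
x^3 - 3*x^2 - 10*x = x*(x - 5)*(x + 2)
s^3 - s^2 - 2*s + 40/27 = (s - 5/3)*(s - 2/3)*(s + 4/3)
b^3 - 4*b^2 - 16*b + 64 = (b - 4)^2*(b + 4)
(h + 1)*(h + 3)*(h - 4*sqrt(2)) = h^3 - 4*sqrt(2)*h^2 + 4*h^2 - 16*sqrt(2)*h + 3*h - 12*sqrt(2)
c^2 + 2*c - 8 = (c - 2)*(c + 4)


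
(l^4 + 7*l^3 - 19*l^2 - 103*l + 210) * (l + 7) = l^5 + 14*l^4 + 30*l^3 - 236*l^2 - 511*l + 1470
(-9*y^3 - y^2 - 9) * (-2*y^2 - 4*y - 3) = 18*y^5 + 38*y^4 + 31*y^3 + 21*y^2 + 36*y + 27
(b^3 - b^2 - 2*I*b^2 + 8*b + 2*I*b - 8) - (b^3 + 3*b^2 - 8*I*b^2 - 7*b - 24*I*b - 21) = -4*b^2 + 6*I*b^2 + 15*b + 26*I*b + 13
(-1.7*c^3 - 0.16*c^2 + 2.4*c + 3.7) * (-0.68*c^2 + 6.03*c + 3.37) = 1.156*c^5 - 10.1422*c^4 - 8.3258*c^3 + 11.4168*c^2 + 30.399*c + 12.469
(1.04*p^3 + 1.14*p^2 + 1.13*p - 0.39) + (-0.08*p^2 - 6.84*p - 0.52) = 1.04*p^3 + 1.06*p^2 - 5.71*p - 0.91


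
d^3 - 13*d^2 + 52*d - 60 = (d - 6)*(d - 5)*(d - 2)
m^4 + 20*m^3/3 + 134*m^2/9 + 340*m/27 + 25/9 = (m + 1/3)*(m + 5/3)^2*(m + 3)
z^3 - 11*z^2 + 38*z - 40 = (z - 5)*(z - 4)*(z - 2)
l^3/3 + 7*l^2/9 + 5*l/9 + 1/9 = (l/3 + 1/3)*(l + 1/3)*(l + 1)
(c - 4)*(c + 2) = c^2 - 2*c - 8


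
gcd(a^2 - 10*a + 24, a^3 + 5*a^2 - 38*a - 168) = a - 6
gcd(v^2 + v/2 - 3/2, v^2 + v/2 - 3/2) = v^2 + v/2 - 3/2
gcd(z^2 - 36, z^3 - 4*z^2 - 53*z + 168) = 1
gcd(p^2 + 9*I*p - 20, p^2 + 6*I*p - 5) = p + 5*I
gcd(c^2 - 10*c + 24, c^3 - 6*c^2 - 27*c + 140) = c - 4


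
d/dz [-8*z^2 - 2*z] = -16*z - 2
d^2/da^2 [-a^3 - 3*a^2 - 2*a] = -6*a - 6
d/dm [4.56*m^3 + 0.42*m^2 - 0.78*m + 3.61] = 13.68*m^2 + 0.84*m - 0.78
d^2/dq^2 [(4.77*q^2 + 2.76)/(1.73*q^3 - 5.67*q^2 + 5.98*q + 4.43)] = (28.552266*q^6 - 196.9605*q^4 - 621.496134*q^3 + 1422.58563*q^2 - 688.40748*q + 523.270866)/(5.177717*q^9 - 50.909229*q^8 + 220.545417*q^7 - 494.45913*q^6 + 501.621864*q^5 + 93.9552089999998*q^4 - 585.537005*q^3 + 141.436167*q^2 + 352.070706*q + 86.938307)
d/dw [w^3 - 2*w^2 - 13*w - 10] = 3*w^2 - 4*w - 13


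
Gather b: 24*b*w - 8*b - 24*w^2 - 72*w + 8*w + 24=b*(24*w - 8) - 24*w^2 - 64*w + 24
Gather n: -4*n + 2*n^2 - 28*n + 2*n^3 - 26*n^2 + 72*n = 2*n^3 - 24*n^2 + 40*n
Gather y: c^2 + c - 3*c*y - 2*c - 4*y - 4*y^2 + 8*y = c^2 - c - 4*y^2 + y*(4 - 3*c)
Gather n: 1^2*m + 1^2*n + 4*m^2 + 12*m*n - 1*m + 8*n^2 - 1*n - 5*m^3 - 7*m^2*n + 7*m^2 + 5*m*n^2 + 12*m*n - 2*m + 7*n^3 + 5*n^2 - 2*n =-5*m^3 + 11*m^2 - 2*m + 7*n^3 + n^2*(5*m + 13) + n*(-7*m^2 + 24*m - 2)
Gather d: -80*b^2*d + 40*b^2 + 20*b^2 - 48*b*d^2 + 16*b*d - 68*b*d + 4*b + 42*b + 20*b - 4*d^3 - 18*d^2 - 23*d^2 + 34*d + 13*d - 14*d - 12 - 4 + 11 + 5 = 60*b^2 + 66*b - 4*d^3 + d^2*(-48*b - 41) + d*(-80*b^2 - 52*b + 33)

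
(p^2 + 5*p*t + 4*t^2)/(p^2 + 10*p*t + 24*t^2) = (p + t)/(p + 6*t)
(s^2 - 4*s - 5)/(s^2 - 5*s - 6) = (s - 5)/(s - 6)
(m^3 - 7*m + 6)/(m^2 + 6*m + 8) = (m^3 - 7*m + 6)/(m^2 + 6*m + 8)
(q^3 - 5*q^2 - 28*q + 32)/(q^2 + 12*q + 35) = (q^3 - 5*q^2 - 28*q + 32)/(q^2 + 12*q + 35)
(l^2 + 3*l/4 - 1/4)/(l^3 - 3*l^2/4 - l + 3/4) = (4*l - 1)/(4*l^2 - 7*l + 3)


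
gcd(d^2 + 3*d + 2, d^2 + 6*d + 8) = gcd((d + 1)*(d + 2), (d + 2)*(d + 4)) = d + 2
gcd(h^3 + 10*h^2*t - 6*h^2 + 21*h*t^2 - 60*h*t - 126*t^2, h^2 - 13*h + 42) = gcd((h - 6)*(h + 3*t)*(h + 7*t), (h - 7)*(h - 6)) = h - 6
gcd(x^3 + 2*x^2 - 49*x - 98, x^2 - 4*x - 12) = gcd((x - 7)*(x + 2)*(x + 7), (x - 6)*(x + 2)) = x + 2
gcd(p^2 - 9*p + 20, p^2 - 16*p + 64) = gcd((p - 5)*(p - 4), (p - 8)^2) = 1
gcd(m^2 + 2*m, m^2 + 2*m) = m^2 + 2*m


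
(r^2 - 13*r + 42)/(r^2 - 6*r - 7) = (r - 6)/(r + 1)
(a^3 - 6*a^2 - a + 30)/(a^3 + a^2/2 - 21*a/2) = 2*(a^2 - 3*a - 10)/(a*(2*a + 7))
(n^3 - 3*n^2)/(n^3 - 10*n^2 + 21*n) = n/(n - 7)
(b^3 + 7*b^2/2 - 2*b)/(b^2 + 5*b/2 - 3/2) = b*(b + 4)/(b + 3)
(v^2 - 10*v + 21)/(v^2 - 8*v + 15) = (v - 7)/(v - 5)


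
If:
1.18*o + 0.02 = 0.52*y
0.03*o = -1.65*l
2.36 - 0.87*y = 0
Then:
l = -0.02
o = 1.18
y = 2.71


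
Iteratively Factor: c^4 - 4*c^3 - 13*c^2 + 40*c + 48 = (c - 4)*(c^3 - 13*c - 12) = (c - 4)*(c + 3)*(c^2 - 3*c - 4) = (c - 4)*(c + 1)*(c + 3)*(c - 4)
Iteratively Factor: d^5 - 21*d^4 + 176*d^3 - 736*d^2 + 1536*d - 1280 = (d - 4)*(d^4 - 17*d^3 + 108*d^2 - 304*d + 320) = (d - 4)^2*(d^3 - 13*d^2 + 56*d - 80) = (d - 4)^3*(d^2 - 9*d + 20) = (d - 4)^4*(d - 5)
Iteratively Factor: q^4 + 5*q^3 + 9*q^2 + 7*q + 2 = (q + 1)*(q^3 + 4*q^2 + 5*q + 2) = (q + 1)^2*(q^2 + 3*q + 2) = (q + 1)^2*(q + 2)*(q + 1)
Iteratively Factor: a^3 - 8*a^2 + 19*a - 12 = (a - 4)*(a^2 - 4*a + 3) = (a - 4)*(a - 3)*(a - 1)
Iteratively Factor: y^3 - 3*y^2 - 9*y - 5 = (y + 1)*(y^2 - 4*y - 5) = (y + 1)^2*(y - 5)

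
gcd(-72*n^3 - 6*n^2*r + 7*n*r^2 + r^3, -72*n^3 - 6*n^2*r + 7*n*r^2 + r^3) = -72*n^3 - 6*n^2*r + 7*n*r^2 + r^3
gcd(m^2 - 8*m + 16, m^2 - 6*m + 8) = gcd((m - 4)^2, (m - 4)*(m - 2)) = m - 4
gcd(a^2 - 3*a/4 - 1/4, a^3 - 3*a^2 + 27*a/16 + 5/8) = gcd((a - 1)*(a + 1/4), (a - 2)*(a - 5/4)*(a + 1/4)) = a + 1/4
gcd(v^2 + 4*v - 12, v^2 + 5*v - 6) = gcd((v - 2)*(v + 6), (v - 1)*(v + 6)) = v + 6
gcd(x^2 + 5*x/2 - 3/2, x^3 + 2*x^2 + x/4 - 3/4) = x - 1/2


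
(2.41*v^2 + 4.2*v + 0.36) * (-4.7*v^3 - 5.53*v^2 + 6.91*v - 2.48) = -11.327*v^5 - 33.0673*v^4 - 8.2649*v^3 + 21.0544*v^2 - 7.9284*v - 0.8928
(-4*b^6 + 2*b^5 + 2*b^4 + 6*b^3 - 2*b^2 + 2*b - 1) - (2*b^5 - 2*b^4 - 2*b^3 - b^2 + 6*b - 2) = -4*b^6 + 4*b^4 + 8*b^3 - b^2 - 4*b + 1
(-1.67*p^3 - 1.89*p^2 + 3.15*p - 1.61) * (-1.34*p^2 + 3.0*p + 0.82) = 2.2378*p^5 - 2.4774*p^4 - 11.2604*p^3 + 10.0576*p^2 - 2.247*p - 1.3202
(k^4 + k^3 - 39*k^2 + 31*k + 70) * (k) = k^5 + k^4 - 39*k^3 + 31*k^2 + 70*k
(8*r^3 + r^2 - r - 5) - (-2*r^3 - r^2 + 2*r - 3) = 10*r^3 + 2*r^2 - 3*r - 2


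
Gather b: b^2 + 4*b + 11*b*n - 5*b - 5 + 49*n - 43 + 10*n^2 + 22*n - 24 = b^2 + b*(11*n - 1) + 10*n^2 + 71*n - 72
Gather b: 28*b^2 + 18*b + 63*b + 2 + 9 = 28*b^2 + 81*b + 11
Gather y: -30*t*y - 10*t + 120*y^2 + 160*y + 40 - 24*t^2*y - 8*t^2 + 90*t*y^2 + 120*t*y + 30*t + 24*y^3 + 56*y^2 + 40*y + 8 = -8*t^2 + 20*t + 24*y^3 + y^2*(90*t + 176) + y*(-24*t^2 + 90*t + 200) + 48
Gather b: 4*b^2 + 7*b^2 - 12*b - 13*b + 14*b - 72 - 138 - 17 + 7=11*b^2 - 11*b - 220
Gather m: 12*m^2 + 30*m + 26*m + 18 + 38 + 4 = 12*m^2 + 56*m + 60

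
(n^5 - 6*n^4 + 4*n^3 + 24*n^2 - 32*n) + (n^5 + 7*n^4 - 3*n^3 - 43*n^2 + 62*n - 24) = 2*n^5 + n^4 + n^3 - 19*n^2 + 30*n - 24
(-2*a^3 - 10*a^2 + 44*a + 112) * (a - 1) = -2*a^4 - 8*a^3 + 54*a^2 + 68*a - 112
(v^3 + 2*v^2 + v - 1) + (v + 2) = v^3 + 2*v^2 + 2*v + 1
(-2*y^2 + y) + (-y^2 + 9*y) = -3*y^2 + 10*y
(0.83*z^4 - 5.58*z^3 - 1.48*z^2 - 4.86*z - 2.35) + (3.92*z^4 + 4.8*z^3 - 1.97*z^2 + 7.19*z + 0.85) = 4.75*z^4 - 0.78*z^3 - 3.45*z^2 + 2.33*z - 1.5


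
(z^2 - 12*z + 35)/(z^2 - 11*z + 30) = (z - 7)/(z - 6)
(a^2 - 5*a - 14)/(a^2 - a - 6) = (a - 7)/(a - 3)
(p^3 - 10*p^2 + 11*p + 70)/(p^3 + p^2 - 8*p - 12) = (p^2 - 12*p + 35)/(p^2 - p - 6)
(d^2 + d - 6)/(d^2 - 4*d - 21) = (d - 2)/(d - 7)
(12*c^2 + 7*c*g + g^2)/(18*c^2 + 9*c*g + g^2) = (4*c + g)/(6*c + g)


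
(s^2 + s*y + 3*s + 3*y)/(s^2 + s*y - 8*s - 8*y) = (s + 3)/(s - 8)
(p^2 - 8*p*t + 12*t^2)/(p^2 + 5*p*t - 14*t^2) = (p - 6*t)/(p + 7*t)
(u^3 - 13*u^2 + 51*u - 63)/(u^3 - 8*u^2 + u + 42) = (u - 3)/(u + 2)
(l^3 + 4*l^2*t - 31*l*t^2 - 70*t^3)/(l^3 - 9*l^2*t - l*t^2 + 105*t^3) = (-l^2 - 9*l*t - 14*t^2)/(-l^2 + 4*l*t + 21*t^2)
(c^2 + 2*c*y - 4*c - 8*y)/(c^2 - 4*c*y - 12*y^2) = (4 - c)/(-c + 6*y)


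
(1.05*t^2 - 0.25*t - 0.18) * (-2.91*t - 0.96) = -3.0555*t^3 - 0.2805*t^2 + 0.7638*t + 0.1728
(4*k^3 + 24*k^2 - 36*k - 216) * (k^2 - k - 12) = 4*k^5 + 20*k^4 - 108*k^3 - 468*k^2 + 648*k + 2592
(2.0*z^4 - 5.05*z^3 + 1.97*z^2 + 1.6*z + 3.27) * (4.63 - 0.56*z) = -1.12*z^5 + 12.088*z^4 - 24.4847*z^3 + 8.2251*z^2 + 5.5768*z + 15.1401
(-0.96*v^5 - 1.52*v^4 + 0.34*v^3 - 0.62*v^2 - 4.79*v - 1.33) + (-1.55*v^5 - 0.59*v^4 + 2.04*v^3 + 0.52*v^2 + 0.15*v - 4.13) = -2.51*v^5 - 2.11*v^4 + 2.38*v^3 - 0.1*v^2 - 4.64*v - 5.46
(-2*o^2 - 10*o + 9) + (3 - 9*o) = -2*o^2 - 19*o + 12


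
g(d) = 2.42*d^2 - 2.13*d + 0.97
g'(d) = 4.84*d - 2.13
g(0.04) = 0.89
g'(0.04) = -1.94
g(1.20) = 1.90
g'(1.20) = 3.68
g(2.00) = 6.39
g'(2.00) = 7.55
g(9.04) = 179.48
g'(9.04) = 41.62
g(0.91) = 1.04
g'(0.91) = 2.27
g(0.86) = 0.93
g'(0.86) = 2.03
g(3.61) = 24.82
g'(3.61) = 15.34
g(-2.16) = 16.86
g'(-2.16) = -12.58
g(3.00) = 16.36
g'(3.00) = 12.39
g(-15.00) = 577.42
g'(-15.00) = -74.73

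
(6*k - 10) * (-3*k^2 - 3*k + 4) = -18*k^3 + 12*k^2 + 54*k - 40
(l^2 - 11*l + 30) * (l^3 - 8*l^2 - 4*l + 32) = l^5 - 19*l^4 + 114*l^3 - 164*l^2 - 472*l + 960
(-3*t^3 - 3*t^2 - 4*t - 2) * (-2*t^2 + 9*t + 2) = 6*t^5 - 21*t^4 - 25*t^3 - 38*t^2 - 26*t - 4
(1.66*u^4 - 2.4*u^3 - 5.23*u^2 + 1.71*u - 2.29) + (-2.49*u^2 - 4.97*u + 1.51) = 1.66*u^4 - 2.4*u^3 - 7.72*u^2 - 3.26*u - 0.78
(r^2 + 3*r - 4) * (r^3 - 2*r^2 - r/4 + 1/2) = r^5 + r^4 - 41*r^3/4 + 31*r^2/4 + 5*r/2 - 2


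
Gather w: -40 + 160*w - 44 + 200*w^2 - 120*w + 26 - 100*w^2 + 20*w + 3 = 100*w^2 + 60*w - 55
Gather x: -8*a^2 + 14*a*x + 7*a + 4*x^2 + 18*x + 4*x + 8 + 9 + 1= -8*a^2 + 7*a + 4*x^2 + x*(14*a + 22) + 18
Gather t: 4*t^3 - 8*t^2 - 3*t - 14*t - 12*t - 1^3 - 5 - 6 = 4*t^3 - 8*t^2 - 29*t - 12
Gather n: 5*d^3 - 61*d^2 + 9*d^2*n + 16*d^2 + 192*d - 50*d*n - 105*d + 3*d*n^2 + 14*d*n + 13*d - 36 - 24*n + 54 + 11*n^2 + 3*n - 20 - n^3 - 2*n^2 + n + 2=5*d^3 - 45*d^2 + 100*d - n^3 + n^2*(3*d + 9) + n*(9*d^2 - 36*d - 20)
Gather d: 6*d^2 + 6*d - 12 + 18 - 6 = 6*d^2 + 6*d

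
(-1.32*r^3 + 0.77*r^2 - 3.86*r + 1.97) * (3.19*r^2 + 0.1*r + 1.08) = -4.2108*r^5 + 2.3243*r^4 - 13.662*r^3 + 6.7299*r^2 - 3.9718*r + 2.1276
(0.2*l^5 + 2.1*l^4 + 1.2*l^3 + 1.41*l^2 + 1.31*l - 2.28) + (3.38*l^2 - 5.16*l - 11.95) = 0.2*l^5 + 2.1*l^4 + 1.2*l^3 + 4.79*l^2 - 3.85*l - 14.23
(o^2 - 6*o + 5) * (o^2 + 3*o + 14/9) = o^4 - 3*o^3 - 103*o^2/9 + 17*o/3 + 70/9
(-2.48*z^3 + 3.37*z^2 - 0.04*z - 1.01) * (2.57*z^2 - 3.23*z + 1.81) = -6.3736*z^5 + 16.6713*z^4 - 15.4767*z^3 + 3.6332*z^2 + 3.1899*z - 1.8281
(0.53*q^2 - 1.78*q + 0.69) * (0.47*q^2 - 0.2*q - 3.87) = 0.2491*q^4 - 0.9426*q^3 - 1.3708*q^2 + 6.7506*q - 2.6703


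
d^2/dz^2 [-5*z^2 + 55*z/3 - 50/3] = -10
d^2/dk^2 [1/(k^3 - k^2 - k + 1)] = 4*(3*k^2 + 2*k + 1)/(k^7 - k^6 - 3*k^5 + 3*k^4 + 3*k^3 - 3*k^2 - k + 1)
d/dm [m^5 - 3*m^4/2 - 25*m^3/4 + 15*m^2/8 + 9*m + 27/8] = 5*m^4 - 6*m^3 - 75*m^2/4 + 15*m/4 + 9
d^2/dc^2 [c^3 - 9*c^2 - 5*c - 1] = 6*c - 18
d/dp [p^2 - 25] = 2*p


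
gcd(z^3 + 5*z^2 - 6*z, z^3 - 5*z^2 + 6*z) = z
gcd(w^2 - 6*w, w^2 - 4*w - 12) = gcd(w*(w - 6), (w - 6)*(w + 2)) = w - 6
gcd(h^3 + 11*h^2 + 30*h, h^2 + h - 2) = 1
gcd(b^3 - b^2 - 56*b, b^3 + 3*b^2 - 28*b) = b^2 + 7*b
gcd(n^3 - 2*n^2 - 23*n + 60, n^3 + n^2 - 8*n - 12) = n - 3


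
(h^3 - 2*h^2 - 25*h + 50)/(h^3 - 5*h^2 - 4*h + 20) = (h + 5)/(h + 2)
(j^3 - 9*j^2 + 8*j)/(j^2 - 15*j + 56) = j*(j - 1)/(j - 7)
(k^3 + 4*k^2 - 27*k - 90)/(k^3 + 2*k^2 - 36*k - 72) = (k^2 - 2*k - 15)/(k^2 - 4*k - 12)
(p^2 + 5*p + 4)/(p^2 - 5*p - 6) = (p + 4)/(p - 6)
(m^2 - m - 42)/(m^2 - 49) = (m + 6)/(m + 7)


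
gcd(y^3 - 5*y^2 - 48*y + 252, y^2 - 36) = y - 6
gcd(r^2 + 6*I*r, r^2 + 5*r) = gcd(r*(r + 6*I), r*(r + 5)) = r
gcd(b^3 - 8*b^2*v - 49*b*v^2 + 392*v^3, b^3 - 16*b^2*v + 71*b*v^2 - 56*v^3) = b^2 - 15*b*v + 56*v^2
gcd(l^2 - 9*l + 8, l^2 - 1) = l - 1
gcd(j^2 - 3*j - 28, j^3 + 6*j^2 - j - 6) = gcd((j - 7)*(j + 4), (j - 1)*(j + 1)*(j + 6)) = 1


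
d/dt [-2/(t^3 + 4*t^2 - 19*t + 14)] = 2*(3*t^2 + 8*t - 19)/(t^3 + 4*t^2 - 19*t + 14)^2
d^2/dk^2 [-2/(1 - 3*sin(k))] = 6*(-3*sin(k)^2 - sin(k) + 6)/(3*sin(k) - 1)^3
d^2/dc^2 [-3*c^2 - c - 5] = -6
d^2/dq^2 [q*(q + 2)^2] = 6*q + 8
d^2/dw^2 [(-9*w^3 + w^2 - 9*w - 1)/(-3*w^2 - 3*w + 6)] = 2*(37*w^3 - 57*w^2 + 165*w + 17)/(3*(w^6 + 3*w^5 - 3*w^4 - 11*w^3 + 6*w^2 + 12*w - 8))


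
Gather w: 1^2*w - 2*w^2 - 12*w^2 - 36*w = -14*w^2 - 35*w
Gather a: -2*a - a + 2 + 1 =3 - 3*a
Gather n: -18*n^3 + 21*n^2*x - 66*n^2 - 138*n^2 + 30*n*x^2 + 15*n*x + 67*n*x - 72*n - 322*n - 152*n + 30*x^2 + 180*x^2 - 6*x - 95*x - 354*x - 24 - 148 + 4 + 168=-18*n^3 + n^2*(21*x - 204) + n*(30*x^2 + 82*x - 546) + 210*x^2 - 455*x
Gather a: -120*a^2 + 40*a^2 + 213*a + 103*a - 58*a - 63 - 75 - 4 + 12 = -80*a^2 + 258*a - 130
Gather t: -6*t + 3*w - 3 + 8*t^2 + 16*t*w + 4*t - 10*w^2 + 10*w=8*t^2 + t*(16*w - 2) - 10*w^2 + 13*w - 3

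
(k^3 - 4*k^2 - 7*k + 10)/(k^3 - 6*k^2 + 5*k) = (k + 2)/k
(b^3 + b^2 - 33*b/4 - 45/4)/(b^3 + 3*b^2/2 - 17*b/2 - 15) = (b + 3/2)/(b + 2)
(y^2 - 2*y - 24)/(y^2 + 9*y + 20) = (y - 6)/(y + 5)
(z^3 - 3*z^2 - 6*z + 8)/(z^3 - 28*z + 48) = (z^2 + z - 2)/(z^2 + 4*z - 12)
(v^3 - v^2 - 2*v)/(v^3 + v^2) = (v - 2)/v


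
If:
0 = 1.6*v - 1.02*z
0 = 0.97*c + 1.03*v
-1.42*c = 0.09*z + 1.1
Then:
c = -0.85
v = 0.80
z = 1.26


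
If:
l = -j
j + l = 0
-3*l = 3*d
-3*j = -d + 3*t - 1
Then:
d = 1/2 - 3*t/2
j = 1/2 - 3*t/2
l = 3*t/2 - 1/2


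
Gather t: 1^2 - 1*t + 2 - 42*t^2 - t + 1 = -42*t^2 - 2*t + 4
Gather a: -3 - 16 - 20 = -39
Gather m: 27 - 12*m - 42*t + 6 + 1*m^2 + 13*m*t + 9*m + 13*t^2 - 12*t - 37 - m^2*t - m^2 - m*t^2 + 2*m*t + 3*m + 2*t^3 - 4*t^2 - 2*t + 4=-m^2*t + m*(-t^2 + 15*t) + 2*t^3 + 9*t^2 - 56*t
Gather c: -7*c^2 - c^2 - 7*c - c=-8*c^2 - 8*c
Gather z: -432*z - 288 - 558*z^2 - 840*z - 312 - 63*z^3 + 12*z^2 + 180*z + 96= -63*z^3 - 546*z^2 - 1092*z - 504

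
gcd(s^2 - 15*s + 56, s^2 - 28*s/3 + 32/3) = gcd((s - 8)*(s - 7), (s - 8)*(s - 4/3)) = s - 8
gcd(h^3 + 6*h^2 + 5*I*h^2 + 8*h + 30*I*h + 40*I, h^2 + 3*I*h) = 1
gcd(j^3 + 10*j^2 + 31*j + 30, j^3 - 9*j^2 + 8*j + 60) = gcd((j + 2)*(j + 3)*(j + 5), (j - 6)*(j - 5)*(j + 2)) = j + 2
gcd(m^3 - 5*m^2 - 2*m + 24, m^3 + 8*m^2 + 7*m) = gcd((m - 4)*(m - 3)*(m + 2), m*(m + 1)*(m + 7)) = 1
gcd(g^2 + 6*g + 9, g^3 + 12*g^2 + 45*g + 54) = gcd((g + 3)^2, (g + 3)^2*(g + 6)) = g^2 + 6*g + 9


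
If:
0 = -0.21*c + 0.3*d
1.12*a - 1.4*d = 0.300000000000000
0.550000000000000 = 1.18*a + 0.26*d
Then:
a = 0.44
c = 0.19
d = 0.13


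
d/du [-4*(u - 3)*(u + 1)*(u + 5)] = -12*u^2 - 24*u + 52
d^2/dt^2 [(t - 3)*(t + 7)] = 2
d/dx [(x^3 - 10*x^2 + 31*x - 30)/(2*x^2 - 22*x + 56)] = (x^4 - 22*x^3 + 163*x^2 - 500*x + 538)/(2*(x^4 - 22*x^3 + 177*x^2 - 616*x + 784))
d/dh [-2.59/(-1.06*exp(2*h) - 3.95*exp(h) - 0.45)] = (-5.4908*exp(h) - 10.2305)*exp(h)/(1.06*exp(2*h) + 3.95*exp(h) + 0.45)^2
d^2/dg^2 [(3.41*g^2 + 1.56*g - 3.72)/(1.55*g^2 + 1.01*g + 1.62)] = (1.4210854715202e-14*g^4 - 3.18091*g^3 - 104.99886*g^2 - 58.44492*g + 23.88576)/(3.723875*g^6 + 7.279575*g^5 + 16.419615*g^4 + 16.246961*g^3 + 17.161146*g^2 + 7.951932*g + 4.251528)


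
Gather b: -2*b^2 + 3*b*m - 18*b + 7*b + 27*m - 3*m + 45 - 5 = -2*b^2 + b*(3*m - 11) + 24*m + 40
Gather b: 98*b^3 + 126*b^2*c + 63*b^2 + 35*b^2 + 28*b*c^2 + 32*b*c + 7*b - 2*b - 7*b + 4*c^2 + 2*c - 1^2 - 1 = 98*b^3 + b^2*(126*c + 98) + b*(28*c^2 + 32*c - 2) + 4*c^2 + 2*c - 2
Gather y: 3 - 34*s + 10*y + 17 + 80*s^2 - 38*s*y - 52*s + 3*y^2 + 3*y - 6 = 80*s^2 - 86*s + 3*y^2 + y*(13 - 38*s) + 14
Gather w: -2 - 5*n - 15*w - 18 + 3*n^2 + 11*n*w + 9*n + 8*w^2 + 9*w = 3*n^2 + 4*n + 8*w^2 + w*(11*n - 6) - 20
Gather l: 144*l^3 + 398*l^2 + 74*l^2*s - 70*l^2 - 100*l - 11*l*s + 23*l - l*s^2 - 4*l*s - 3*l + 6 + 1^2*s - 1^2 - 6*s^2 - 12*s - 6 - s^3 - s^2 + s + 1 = 144*l^3 + l^2*(74*s + 328) + l*(-s^2 - 15*s - 80) - s^3 - 7*s^2 - 10*s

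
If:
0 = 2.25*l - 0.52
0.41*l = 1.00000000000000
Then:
No Solution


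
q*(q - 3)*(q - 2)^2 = q^4 - 7*q^3 + 16*q^2 - 12*q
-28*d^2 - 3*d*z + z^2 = (-7*d + z)*(4*d + z)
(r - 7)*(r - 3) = r^2 - 10*r + 21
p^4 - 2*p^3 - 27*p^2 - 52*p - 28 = (p - 7)*(p + 1)*(p + 2)^2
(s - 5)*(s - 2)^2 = s^3 - 9*s^2 + 24*s - 20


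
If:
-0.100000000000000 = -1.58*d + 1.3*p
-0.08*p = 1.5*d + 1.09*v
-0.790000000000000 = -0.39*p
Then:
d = 1.73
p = 2.03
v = -2.53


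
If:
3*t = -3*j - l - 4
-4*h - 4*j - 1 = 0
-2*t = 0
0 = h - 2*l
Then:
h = 13/10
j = -31/20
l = 13/20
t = 0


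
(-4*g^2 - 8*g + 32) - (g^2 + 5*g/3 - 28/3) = -5*g^2 - 29*g/3 + 124/3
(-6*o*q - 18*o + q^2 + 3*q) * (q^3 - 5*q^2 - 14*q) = -6*o*q^4 + 12*o*q^3 + 174*o*q^2 + 252*o*q + q^5 - 2*q^4 - 29*q^3 - 42*q^2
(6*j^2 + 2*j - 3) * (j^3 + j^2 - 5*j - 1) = 6*j^5 + 8*j^4 - 31*j^3 - 19*j^2 + 13*j + 3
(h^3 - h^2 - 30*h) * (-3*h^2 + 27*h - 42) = -3*h^5 + 30*h^4 + 21*h^3 - 768*h^2 + 1260*h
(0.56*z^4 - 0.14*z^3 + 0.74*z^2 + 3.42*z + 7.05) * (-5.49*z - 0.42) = -3.0744*z^5 + 0.5334*z^4 - 4.0038*z^3 - 19.0866*z^2 - 40.1409*z - 2.961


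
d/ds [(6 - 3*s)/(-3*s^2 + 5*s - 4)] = 9*(-s^2 + 4*s - 2)/(9*s^4 - 30*s^3 + 49*s^2 - 40*s + 16)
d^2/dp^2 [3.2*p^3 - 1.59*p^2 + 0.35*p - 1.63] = 19.2*p - 3.18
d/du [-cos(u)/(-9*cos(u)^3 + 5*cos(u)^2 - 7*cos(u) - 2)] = 16*(18*cos(u)^3 - 5*cos(u)^2 - 2)*sin(u)/(-55*cos(u) + 10*cos(2*u) - 9*cos(3*u) + 2)^2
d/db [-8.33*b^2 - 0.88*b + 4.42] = -16.66*b - 0.88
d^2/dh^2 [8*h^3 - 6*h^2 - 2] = 48*h - 12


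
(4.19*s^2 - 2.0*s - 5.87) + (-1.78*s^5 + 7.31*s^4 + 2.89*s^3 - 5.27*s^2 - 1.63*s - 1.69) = -1.78*s^5 + 7.31*s^4 + 2.89*s^3 - 1.08*s^2 - 3.63*s - 7.56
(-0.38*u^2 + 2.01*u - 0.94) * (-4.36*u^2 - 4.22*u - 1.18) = 1.6568*u^4 - 7.16*u^3 - 3.9354*u^2 + 1.595*u + 1.1092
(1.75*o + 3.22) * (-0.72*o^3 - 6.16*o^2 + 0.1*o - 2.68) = -1.26*o^4 - 13.0984*o^3 - 19.6602*o^2 - 4.368*o - 8.6296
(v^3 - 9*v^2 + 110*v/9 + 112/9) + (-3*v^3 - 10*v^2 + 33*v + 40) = -2*v^3 - 19*v^2 + 407*v/9 + 472/9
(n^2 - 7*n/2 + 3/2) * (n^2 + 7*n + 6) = n^4 + 7*n^3/2 - 17*n^2 - 21*n/2 + 9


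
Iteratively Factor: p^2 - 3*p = (p - 3)*(p)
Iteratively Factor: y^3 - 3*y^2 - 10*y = (y - 5)*(y^2 + 2*y) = y*(y - 5)*(y + 2)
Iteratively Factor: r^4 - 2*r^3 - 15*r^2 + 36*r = (r - 3)*(r^3 + r^2 - 12*r) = r*(r - 3)*(r^2 + r - 12) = r*(r - 3)*(r + 4)*(r - 3)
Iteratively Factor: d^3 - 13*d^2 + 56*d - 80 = (d - 4)*(d^2 - 9*d + 20) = (d - 4)^2*(d - 5)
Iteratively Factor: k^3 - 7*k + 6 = (k + 3)*(k^2 - 3*k + 2) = (k - 2)*(k + 3)*(k - 1)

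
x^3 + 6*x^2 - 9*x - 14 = (x - 2)*(x + 1)*(x + 7)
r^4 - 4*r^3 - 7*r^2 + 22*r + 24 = (r - 4)*(r - 3)*(r + 1)*(r + 2)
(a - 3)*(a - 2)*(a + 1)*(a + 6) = a^4 + 2*a^3 - 23*a^2 + 12*a + 36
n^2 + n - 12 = (n - 3)*(n + 4)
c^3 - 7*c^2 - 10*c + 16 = (c - 8)*(c - 1)*(c + 2)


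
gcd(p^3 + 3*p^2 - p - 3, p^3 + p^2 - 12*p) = 1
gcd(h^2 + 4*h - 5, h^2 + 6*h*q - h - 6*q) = h - 1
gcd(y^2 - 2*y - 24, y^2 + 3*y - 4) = y + 4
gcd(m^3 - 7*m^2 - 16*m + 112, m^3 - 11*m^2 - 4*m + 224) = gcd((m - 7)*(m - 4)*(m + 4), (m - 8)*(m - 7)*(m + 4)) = m^2 - 3*m - 28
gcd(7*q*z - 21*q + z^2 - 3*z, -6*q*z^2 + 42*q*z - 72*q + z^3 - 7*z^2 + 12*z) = z - 3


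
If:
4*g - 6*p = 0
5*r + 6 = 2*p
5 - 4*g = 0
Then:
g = 5/4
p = 5/6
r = -13/15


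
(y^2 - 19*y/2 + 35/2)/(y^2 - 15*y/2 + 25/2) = (y - 7)/(y - 5)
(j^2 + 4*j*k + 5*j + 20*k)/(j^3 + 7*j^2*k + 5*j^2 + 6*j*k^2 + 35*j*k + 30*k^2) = (j + 4*k)/(j^2 + 7*j*k + 6*k^2)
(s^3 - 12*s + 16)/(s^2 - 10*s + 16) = (s^2 + 2*s - 8)/(s - 8)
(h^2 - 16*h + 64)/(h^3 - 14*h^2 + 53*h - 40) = (h - 8)/(h^2 - 6*h + 5)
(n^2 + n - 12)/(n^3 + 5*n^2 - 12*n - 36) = (n + 4)/(n^2 + 8*n + 12)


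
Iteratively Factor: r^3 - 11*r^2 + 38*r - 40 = (r - 2)*(r^2 - 9*r + 20) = (r - 4)*(r - 2)*(r - 5)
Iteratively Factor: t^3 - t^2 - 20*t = (t - 5)*(t^2 + 4*t) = (t - 5)*(t + 4)*(t)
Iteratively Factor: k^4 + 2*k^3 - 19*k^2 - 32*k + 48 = (k + 3)*(k^3 - k^2 - 16*k + 16) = (k + 3)*(k + 4)*(k^2 - 5*k + 4) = (k - 1)*(k + 3)*(k + 4)*(k - 4)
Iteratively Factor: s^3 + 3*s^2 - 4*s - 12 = (s - 2)*(s^2 + 5*s + 6) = (s - 2)*(s + 2)*(s + 3)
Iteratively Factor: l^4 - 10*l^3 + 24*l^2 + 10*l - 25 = (l - 1)*(l^3 - 9*l^2 + 15*l + 25) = (l - 5)*(l - 1)*(l^2 - 4*l - 5) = (l - 5)^2*(l - 1)*(l + 1)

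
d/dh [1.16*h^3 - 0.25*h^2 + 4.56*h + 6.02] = 3.48*h^2 - 0.5*h + 4.56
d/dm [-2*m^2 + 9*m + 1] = 9 - 4*m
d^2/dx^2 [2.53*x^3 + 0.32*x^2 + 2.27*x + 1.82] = 15.18*x + 0.64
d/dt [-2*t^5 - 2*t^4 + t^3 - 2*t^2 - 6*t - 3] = -10*t^4 - 8*t^3 + 3*t^2 - 4*t - 6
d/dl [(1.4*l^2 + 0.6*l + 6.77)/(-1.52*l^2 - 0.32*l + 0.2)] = (0.464*l^2 + 21.1408*l + 2.2864)/(2.3104*l^4 + 0.9728*l^3 - 0.5056*l^2 - 0.128*l + 0.04)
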